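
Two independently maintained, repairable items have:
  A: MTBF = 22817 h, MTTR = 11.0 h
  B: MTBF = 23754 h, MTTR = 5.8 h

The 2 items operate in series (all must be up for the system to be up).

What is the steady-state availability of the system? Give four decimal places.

0.9993

A(A) = MTBF/(MTBF+MTTR) = 22817/(22817+11.0) = 0.999518
A(B) = MTBF/(MTBF+MTTR) = 23754/(23754+5.8) = 0.999756
Series availability: 0.999518 × 0.999756 = 0.9993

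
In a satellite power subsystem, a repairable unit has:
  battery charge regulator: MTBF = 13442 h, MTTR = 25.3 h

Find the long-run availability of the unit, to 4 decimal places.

A(battery charge regulator) = MTBF/(MTBF+MTTR) = 13442/(13442+25.3) = 0.9981

0.9981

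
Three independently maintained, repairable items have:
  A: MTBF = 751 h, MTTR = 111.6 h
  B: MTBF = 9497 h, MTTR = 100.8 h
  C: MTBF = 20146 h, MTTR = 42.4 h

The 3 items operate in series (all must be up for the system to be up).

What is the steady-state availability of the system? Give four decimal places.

A(A) = MTBF/(MTBF+MTTR) = 751/(751+111.6) = 0.870624
A(B) = MTBF/(MTBF+MTTR) = 9497/(9497+100.8) = 0.989498
A(C) = MTBF/(MTBF+MTTR) = 20146/(20146+42.4) = 0.997900
Series availability: 0.870624 × 0.989498 × 0.997900 = 0.8597

0.8597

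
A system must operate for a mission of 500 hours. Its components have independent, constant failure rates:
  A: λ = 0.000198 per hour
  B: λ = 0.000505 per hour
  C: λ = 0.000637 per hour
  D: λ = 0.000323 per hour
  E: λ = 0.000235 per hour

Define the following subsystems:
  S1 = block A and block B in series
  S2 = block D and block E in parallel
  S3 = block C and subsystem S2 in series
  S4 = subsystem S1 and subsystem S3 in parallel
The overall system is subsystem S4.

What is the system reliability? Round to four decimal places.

0.9156

R(A) = exp(−0.000198 × 500) = 0.905743
R(B) = exp(−0.000505 × 500) = 0.776856
R(C) = exp(−0.000637 × 500) = 0.727239
R(D) = exp(−0.000323 × 500) = 0.850867
R(E) = exp(−0.000235 × 500) = 0.889141
Series (A and B): 0.905743 × 0.776856 = 0.703632
Parallel (D and E): 1 − (1 − 0.850867)(1 − 0.889141) = 0.983467
Series (C and [0.983467]): 0.727239 × 0.983467 = 0.715216
Parallel ([0.703632] and [0.715216]): 1 − (1 − 0.703632)(1 − 0.715216) = 0.9156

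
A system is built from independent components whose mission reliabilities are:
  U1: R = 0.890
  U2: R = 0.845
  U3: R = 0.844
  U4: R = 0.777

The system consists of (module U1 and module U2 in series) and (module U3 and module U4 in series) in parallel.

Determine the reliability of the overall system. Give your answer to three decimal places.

Series (U1 and U2): 0.89000 × 0.84500 = 0.75205
Series (U3 and U4): 0.84400 × 0.77700 = 0.65579
Parallel ([0.75205] and [0.65579]): 1 − (1 − 0.75205)(1 − 0.65579) = 0.915

0.915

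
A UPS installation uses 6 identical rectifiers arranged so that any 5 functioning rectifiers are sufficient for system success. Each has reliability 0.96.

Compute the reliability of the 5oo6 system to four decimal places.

R = Σ_{i=5}^{6} C(6,i) p^i (1−p)^{6−i} with p = 0.96
C(6,5)·0.96^5·0.04^1 = 0.195689
C(6,6)·0.96^6·0.04^0 = 0.782758
Sum = 0.9784

0.9784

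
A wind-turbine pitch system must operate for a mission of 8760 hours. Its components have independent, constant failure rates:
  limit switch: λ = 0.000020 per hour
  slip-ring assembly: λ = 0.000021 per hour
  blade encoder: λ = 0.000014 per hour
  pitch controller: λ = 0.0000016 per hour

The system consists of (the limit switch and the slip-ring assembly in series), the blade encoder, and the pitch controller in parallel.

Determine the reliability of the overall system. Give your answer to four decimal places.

0.9995

R(limit switch) = exp(−0.000020 × 8760) = 0.839289
R(slip-ring assembly) = exp(−0.000021 × 8760) = 0.831969
R(blade encoder) = exp(−0.000014 × 8760) = 0.884582
R(pitch controller) = exp(−0.0000016 × 8760) = 0.986082
Series (limit switch and slip-ring assembly): 0.839289 × 0.831969 = 0.698262
Parallel ([0.698262], blade encoder, and pitch controller): 1 − (1 − 0.698262)(1 − 0.884582)(1 − 0.986082) = 0.9995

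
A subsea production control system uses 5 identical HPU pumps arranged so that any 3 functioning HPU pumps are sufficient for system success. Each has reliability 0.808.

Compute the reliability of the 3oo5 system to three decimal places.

R = Σ_{i=3}^{5} C(5,i) p^i (1−p)^{5−i} with p = 0.808
C(5,3)·0.808^3·0.192^2 = 0.19446
C(5,4)·0.808^4·0.192^1 = 0.40918
C(5,5)·0.808^5·0.192^0 = 0.34439
Sum = 0.948

0.948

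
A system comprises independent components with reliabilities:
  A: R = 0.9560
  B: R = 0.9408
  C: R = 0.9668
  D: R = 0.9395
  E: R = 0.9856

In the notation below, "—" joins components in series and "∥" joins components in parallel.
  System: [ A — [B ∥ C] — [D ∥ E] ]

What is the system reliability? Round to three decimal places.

0.953

Parallel (B and C): 1 − (1 − 0.94080)(1 − 0.96680) = 0.99803
Parallel (D and E): 1 − (1 − 0.93950)(1 − 0.98560) = 0.99913
Series (A, [0.99803], and [0.99913]): 0.95600 × 0.99803 × 0.99913 = 0.953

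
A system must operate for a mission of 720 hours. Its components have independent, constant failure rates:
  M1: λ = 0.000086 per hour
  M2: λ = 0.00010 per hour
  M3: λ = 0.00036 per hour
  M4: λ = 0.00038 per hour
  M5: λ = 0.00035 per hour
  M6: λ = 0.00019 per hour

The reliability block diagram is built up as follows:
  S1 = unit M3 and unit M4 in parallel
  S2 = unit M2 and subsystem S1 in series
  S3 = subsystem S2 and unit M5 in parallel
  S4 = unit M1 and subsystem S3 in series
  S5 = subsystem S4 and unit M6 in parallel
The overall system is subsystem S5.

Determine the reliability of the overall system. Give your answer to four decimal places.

0.9891

R(M1) = exp(−0.000086 × 720) = 0.939958
R(M2) = exp(−0.00010 × 720) = 0.930531
R(M3) = exp(−0.00036 × 720) = 0.771669
R(M4) = exp(−0.00038 × 720) = 0.760636
R(M5) = exp(−0.00035 × 720) = 0.777245
R(M6) = exp(−0.00019 × 720) = 0.872145
Parallel (M3 and M4): 1 − (1 − 0.771669)(1 − 0.760636) = 0.945346
Series (M2 and [0.945346]): 0.930531 × 0.945346 = 0.879674
Parallel ([0.879674] and M5): 1 − (1 − 0.879674)(1 − 0.777245) = 0.973197
Series (M1 and [0.973197]): 0.939958 × 0.973197 = 0.914764
Parallel ([0.914764] and M6): 1 − (1 − 0.914764)(1 − 0.872145) = 0.9891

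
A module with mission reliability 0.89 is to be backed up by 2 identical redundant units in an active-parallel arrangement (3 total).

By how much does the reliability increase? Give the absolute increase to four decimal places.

0.1087

R_before = 0.89
R_after = 1 − (1 − 0.89)^3 = 0.9987
ΔR = 0.9987 − 0.89 = 0.1087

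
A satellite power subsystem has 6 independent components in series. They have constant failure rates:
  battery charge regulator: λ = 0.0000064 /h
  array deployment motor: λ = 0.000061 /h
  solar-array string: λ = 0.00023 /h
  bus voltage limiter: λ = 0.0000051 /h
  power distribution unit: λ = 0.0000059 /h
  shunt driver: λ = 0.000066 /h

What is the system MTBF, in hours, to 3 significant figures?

Series of exponential components: λ_sys = Σ λ_i
λ_sys = 0.0000064 + 0.000061 + 0.00023 + 0.0000051 + 0.0000059 + 0.000066 = 3.7440e-04 /h
MTBF = 1 / λ_sys = 2670 h

2670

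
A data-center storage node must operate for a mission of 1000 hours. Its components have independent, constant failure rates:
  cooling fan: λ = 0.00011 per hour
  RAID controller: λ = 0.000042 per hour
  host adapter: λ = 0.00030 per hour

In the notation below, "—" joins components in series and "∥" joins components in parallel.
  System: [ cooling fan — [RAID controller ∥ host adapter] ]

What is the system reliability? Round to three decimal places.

R(cooling fan) = exp(−0.00011 × 1000) = 0.89583
R(RAID controller) = exp(−0.000042 × 1000) = 0.95887
R(host adapter) = exp(−0.00030 × 1000) = 0.74082
Parallel (RAID controller and host adapter): 1 − (1 − 0.95887)(1 − 0.74082) = 0.98934
Series (cooling fan and [0.98934]): 0.89583 × 0.98934 = 0.886

0.886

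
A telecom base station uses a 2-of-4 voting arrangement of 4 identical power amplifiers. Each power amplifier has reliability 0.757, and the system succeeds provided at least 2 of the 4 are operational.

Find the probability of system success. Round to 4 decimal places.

0.9531

R = Σ_{i=2}^{4} C(4,i) p^i (1−p)^{4−i} with p = 0.757
C(4,2)·0.757^2·0.243^2 = 0.203028
C(4,3)·0.757^3·0.243^1 = 0.421652
C(4,4)·0.757^4·0.243^0 = 0.328385
Sum = 0.9531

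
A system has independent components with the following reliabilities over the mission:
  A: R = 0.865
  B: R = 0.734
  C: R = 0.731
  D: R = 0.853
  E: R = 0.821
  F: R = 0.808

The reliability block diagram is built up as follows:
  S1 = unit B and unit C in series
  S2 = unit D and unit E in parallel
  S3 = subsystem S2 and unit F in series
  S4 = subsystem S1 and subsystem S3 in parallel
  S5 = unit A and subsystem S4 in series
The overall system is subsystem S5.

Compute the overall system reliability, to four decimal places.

0.7795

Series (B and C): 0.734000 × 0.731000 = 0.536554
Parallel (D and E): 1 − (1 − 0.853000)(1 − 0.821000) = 0.973687
Series ([0.973687] and F): 0.973687 × 0.808000 = 0.786739
Parallel ([0.536554] and [0.786739]): 1 − (1 − 0.536554)(1 − 0.786739) = 0.901165
Series (A and [0.901165]): 0.865000 × 0.901165 = 0.7795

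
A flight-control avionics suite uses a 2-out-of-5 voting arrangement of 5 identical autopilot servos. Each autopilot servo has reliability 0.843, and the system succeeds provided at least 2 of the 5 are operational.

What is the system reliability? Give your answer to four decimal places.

0.9973

R = Σ_{i=2}^{5} C(5,i) p^i (1−p)^{5−i} with p = 0.843
C(5,2)·0.843^2·0.157^3 = 0.027501
C(5,3)·0.843^3·0.157^2 = 0.147667
C(5,4)·0.843^4·0.157^1 = 0.396442
C(5,5)·0.843^5·0.157^0 = 0.425734
Sum = 0.9973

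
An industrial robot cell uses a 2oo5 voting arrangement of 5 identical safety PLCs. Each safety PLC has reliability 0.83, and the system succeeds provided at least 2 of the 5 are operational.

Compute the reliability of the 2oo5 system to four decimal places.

0.9964

R = Σ_{i=2}^{5} C(5,i) p^i (1−p)^{5−i} with p = 0.83
C(5,2)·0.83^2·0.17^3 = 0.033846
C(5,3)·0.83^3·0.17^2 = 0.165246
C(5,4)·0.83^4·0.17^1 = 0.403396
C(5,5)·0.83^5·0.17^0 = 0.393904
Sum = 0.9964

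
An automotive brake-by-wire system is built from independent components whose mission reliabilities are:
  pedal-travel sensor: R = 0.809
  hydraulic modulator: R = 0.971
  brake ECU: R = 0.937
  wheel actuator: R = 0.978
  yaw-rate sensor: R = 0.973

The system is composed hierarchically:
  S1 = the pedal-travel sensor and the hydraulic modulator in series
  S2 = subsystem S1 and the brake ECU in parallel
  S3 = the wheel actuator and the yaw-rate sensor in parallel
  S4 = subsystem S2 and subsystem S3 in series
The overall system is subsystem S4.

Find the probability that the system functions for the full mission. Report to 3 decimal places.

0.986

Series (pedal-travel sensor and hydraulic modulator): 0.80900 × 0.97100 = 0.78554
Parallel ([0.78554] and brake ECU): 1 − (1 − 0.78554)(1 − 0.93700) = 0.98649
Parallel (wheel actuator and yaw-rate sensor): 1 − (1 − 0.97800)(1 − 0.97300) = 0.99941
Series ([0.98649] and [0.99941]): 0.98649 × 0.99941 = 0.986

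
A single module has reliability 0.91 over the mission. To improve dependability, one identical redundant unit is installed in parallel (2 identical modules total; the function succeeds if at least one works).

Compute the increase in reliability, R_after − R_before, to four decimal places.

R_before = 0.91
R_after = 1 − (1 − 0.91)^2 = 0.9919
ΔR = 0.9919 − 0.91 = 0.0819

0.0819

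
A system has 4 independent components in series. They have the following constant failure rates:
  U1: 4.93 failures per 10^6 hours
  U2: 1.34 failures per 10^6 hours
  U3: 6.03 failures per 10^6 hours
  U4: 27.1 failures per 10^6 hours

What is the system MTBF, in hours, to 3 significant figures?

Series of exponential components: λ_sys = Σ λ_i
λ_sys = 0.00000493 + 0.00000134 + 0.00000603 + 0.0000271 = 3.9400e-05 /h
MTBF = 1 / λ_sys = 25400 h

25400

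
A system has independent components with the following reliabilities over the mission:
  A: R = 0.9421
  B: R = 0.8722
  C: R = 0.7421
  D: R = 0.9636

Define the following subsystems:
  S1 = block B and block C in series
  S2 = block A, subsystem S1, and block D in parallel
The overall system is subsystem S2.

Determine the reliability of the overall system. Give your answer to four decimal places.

Series (B and C): 0.872200 × 0.742100 = 0.647260
Parallel (A, [0.647260], and D): 1 − (1 − 0.942100)(1 − 0.647260)(1 − 0.963600) = 0.9993

0.9993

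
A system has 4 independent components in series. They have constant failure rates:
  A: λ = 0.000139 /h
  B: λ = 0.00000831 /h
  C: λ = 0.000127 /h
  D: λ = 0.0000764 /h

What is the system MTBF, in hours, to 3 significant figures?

2850

Series of exponential components: λ_sys = Σ λ_i
λ_sys = 0.000139 + 0.00000831 + 0.000127 + 0.0000764 = 3.5071e-04 /h
MTBF = 1 / λ_sys = 2850 h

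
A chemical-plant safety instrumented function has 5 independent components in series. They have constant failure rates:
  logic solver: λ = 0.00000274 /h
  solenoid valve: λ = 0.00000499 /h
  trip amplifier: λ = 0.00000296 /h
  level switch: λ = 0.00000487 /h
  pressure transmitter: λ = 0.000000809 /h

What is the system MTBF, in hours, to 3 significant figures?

61100

Series of exponential components: λ_sys = Σ λ_i
λ_sys = 0.00000274 + 0.00000499 + 0.00000296 + 0.00000487 + 0.000000809 = 1.6369e-05 /h
MTBF = 1 / λ_sys = 61100 h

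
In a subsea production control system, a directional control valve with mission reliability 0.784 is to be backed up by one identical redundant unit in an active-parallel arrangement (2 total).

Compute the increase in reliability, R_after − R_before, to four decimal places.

0.1693

R_before = 0.784
R_after = 1 − (1 − 0.784)^2 = 0.9533
ΔR = 0.9533 − 0.784 = 0.1693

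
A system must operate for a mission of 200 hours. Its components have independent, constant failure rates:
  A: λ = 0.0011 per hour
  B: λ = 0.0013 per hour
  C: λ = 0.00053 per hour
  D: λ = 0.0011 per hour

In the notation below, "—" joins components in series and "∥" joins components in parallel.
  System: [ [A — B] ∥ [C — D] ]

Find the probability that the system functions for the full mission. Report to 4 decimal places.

0.8939

R(A) = exp(−0.0011 × 200) = 0.802519
R(B) = exp(−0.0013 × 200) = 0.771052
R(C) = exp(−0.00053 × 200) = 0.899425
R(D) = exp(−0.0011 × 200) = 0.802519
Series (A and B): 0.802519 × 0.771052 = 0.618784
Series (C and D): 0.899425 × 0.802519 = 0.721806
Parallel ([0.618784] and [0.721806]): 1 − (1 − 0.618784)(1 − 0.721806) = 0.8939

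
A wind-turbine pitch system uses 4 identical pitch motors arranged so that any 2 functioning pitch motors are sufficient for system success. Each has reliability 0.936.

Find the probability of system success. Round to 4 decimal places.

R = Σ_{i=2}^{4} C(4,i) p^i (1−p)^{4−i} with p = 0.936
C(4,2)·0.936^2·0.064^2 = 0.021531
C(4,3)·0.936^3·0.064^1 = 0.209927
C(4,4)·0.936^4·0.064^0 = 0.767544
Sum = 0.9990

0.9990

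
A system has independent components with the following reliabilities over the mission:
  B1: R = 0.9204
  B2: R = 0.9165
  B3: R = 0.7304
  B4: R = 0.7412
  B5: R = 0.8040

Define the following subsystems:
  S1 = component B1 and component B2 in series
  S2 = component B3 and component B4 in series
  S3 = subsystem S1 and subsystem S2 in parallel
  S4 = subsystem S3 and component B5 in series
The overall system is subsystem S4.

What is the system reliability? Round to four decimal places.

0.7463

Series (B1 and B2): 0.920400 × 0.916500 = 0.843547
Series (B3 and B4): 0.730400 × 0.741200 = 0.541372
Parallel ([0.843547] and [0.541372]): 1 − (1 − 0.843547)(1 − 0.541372) = 0.928246
Series ([0.928246] and B5): 0.928246 × 0.804000 = 0.7463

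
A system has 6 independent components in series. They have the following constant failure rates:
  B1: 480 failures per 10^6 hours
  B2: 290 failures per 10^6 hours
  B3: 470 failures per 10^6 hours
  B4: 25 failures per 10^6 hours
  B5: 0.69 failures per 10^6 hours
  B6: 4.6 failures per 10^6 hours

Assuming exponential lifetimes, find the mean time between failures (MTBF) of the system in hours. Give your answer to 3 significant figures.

787

Series of exponential components: λ_sys = Σ λ_i
λ_sys = 0.00048 + 0.00029 + 0.00047 + 0.000025 + 0.00000069 + 0.0000046 = 1.2703e-03 /h
MTBF = 1 / λ_sys = 787 h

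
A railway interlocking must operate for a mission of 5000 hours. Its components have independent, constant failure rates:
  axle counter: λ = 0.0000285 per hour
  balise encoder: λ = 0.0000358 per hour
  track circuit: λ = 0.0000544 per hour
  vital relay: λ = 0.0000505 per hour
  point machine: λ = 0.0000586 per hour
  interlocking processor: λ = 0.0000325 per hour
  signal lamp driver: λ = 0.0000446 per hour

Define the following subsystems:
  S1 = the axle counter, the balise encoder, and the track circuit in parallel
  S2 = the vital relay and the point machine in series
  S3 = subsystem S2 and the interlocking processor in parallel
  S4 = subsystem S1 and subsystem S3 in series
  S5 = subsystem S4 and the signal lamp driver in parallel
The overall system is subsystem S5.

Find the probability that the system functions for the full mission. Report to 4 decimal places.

0.9864

R(axle counter) = exp(−0.0000285 × 5000) = 0.867188
R(balise encoder) = exp(−0.0000358 × 5000) = 0.836106
R(track circuit) = exp(−0.0000544 × 5000) = 0.761854
R(vital relay) = exp(−0.0000505 × 5000) = 0.776856
R(point machine) = exp(−0.0000586 × 5000) = 0.746022
R(interlocking processor) = exp(−0.0000325 × 5000) = 0.850016
R(signal lamp driver) = exp(−0.0000446 × 5000) = 0.800115
Parallel (axle counter, balise encoder, and track circuit): 1 − (1 − 0.867188)(1 − 0.836106)(1 − 0.761854) = 0.994816
Series (vital relay and point machine): 0.776856 × 0.746022 = 0.579552
Parallel ([0.579552] and interlocking processor): 1 − (1 − 0.579552)(1 − 0.850016) = 0.936940
Series ([0.994816] and [0.936940]): 0.994816 × 0.936940 = 0.932083
Parallel ([0.932083] and signal lamp driver): 1 − (1 − 0.932083)(1 − 0.800115) = 0.9864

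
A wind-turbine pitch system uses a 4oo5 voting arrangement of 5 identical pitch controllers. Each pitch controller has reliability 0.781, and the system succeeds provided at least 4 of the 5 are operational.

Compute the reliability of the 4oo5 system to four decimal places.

R = Σ_{i=4}^{5} C(5,i) p^i (1−p)^{5−i} with p = 0.781
C(5,4)·0.781^4·0.219^1 = 0.407397
C(5,5)·0.781^5·0.219^0 = 0.290573
Sum = 0.6980

0.6980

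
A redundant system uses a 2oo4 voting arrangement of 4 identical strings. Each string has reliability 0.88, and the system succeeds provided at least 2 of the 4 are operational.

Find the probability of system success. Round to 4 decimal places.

0.9937

R = Σ_{i=2}^{4} C(4,i) p^i (1−p)^{4−i} with p = 0.88
C(4,2)·0.88^2·0.12^2 = 0.066908
C(4,3)·0.88^3·0.12^1 = 0.327107
C(4,4)·0.88^4·0.12^0 = 0.599695
Sum = 0.9937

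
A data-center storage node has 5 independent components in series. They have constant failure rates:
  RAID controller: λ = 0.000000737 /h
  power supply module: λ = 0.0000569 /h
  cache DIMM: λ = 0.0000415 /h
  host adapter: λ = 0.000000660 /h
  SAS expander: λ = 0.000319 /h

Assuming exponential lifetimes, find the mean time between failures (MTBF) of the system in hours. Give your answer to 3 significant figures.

2390

Series of exponential components: λ_sys = Σ λ_i
λ_sys = 0.000000737 + 0.0000569 + 0.0000415 + 0.000000660 + 0.000319 = 4.1880e-04 /h
MTBF = 1 / λ_sys = 2390 h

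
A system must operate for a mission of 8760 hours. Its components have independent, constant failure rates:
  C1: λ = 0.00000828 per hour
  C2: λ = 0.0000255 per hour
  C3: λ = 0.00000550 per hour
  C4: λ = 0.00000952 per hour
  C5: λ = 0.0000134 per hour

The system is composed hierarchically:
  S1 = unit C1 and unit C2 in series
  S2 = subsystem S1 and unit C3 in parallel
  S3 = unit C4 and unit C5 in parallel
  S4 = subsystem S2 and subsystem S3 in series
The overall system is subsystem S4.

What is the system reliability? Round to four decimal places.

R(C1) = exp(−0.00000828 × 8760) = 0.930035
R(C2) = exp(−0.0000255 × 8760) = 0.799811
R(C3) = exp(−0.00000550 × 8760) = 0.952962
R(C4) = exp(−0.00000952 × 8760) = 0.919987
R(C5) = exp(−0.0000134 × 8760) = 0.889244
Series (C1 and C2): 0.930035 × 0.799811 = 0.743852
Parallel ([0.743852] and C3): 1 − (1 − 0.743852)(1 − 0.952962) = 0.987951
Parallel (C4 and C5): 1 − (1 − 0.919987)(1 − 0.889244) = 0.991138
Series ([0.987951] and [0.991138]): 0.987951 × 0.991138 = 0.9792

0.9792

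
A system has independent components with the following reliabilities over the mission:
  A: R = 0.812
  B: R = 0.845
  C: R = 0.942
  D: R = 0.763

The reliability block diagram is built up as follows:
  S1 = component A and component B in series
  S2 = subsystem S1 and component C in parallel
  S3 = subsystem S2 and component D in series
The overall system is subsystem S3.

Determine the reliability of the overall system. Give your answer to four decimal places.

0.7491

Series (A and B): 0.812000 × 0.845000 = 0.686140
Parallel ([0.686140] and C): 1 − (1 − 0.686140)(1 − 0.942000) = 0.981796
Series ([0.981796] and D): 0.981796 × 0.763000 = 0.7491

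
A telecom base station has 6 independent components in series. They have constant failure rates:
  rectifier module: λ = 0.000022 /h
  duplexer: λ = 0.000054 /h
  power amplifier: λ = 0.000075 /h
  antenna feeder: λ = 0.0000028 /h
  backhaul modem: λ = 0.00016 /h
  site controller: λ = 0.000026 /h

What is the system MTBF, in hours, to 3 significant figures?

Series of exponential components: λ_sys = Σ λ_i
λ_sys = 0.000022 + 0.000054 + 0.000075 + 0.0000028 + 0.00016 + 0.000026 = 3.3980e-04 /h
MTBF = 1 / λ_sys = 2940 h

2940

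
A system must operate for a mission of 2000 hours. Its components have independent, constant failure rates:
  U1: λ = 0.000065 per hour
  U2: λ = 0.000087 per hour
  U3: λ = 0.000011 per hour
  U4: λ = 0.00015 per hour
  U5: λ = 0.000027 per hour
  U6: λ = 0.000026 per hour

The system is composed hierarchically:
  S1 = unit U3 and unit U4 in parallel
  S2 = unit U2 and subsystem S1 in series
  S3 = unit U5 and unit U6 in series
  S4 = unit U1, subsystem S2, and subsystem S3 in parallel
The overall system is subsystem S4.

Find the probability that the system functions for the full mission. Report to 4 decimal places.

0.9980

R(U1) = exp(−0.000065 × 2000) = 0.878095
R(U2) = exp(−0.000087 × 2000) = 0.840297
R(U3) = exp(−0.000011 × 2000) = 0.978240
R(U4) = exp(−0.00015 × 2000) = 0.740818
R(U5) = exp(−0.000027 × 2000) = 0.947432
R(U6) = exp(−0.000026 × 2000) = 0.949329
Parallel (U3 and U4): 1 − (1 − 0.978240)(1 − 0.740818) = 0.994360
Series (U2 and [0.994360]): 0.840297 × 0.994360 = 0.835558
Series (U5 and U6): 0.947432 × 0.949329 = 0.899425
Parallel (U1, [0.835558], and [0.899425]): 1 − (1 − 0.878095)(1 − 0.835558)(1 − 0.899425) = 0.9980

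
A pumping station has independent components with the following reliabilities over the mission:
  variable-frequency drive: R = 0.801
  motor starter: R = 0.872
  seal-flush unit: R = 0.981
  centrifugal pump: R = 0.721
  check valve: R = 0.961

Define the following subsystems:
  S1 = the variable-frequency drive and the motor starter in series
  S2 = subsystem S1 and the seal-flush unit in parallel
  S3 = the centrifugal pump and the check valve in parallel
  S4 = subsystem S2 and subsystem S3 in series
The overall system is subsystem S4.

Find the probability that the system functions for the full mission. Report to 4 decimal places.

Series (variable-frequency drive and motor starter): 0.801000 × 0.872000 = 0.698472
Parallel ([0.698472] and seal-flush unit): 1 − (1 − 0.698472)(1 − 0.981000) = 0.994271
Parallel (centrifugal pump and check valve): 1 − (1 − 0.721000)(1 − 0.961000) = 0.989119
Series ([0.994271] and [0.989119]): 0.994271 × 0.989119 = 0.9835

0.9835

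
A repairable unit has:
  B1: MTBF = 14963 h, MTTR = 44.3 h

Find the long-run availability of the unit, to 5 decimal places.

0.99705

A(B1) = MTBF/(MTBF+MTTR) = 14963/(14963+44.3) = 0.99705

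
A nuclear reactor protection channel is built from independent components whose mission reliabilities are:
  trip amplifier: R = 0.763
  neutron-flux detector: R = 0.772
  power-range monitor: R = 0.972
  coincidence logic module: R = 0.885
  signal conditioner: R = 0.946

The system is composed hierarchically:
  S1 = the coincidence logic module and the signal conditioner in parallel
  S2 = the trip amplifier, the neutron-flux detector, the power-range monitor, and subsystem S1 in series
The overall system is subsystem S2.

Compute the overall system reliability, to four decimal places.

Parallel (coincidence logic module and signal conditioner): 1 − (1 − 0.885000)(1 − 0.946000) = 0.993790
Series (trip amplifier, neutron-flux detector, power-range monitor, and [0.993790]): 0.763000 × 0.772000 × 0.972000 × 0.993790 = 0.5690

0.5690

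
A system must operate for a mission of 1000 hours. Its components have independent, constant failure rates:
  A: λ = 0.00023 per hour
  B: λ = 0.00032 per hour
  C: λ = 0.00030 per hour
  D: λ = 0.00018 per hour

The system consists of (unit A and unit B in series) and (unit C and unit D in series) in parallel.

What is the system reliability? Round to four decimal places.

R(A) = exp(−0.00023 × 1000) = 0.794534
R(B) = exp(−0.00032 × 1000) = 0.726149
R(C) = exp(−0.00030 × 1000) = 0.740818
R(D) = exp(−0.00018 × 1000) = 0.835270
Series (A and B): 0.794534 × 0.726149 = 0.576950
Series (C and D): 0.740818 × 0.835270 = 0.618783
Parallel ([0.576950] and [0.618783]): 1 − (1 − 0.576950)(1 − 0.618783) = 0.8387

0.8387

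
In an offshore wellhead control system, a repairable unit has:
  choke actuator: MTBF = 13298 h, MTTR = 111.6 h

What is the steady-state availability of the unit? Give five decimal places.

0.99168

A(choke actuator) = MTBF/(MTBF+MTTR) = 13298/(13298+111.6) = 0.99168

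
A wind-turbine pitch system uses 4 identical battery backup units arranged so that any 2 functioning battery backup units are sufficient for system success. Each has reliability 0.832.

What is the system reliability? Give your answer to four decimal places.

0.9834

R = Σ_{i=2}^{4} C(4,i) p^i (1−p)^{4−i} with p = 0.832
C(4,2)·0.832^2·0.168^2 = 0.117224
C(4,3)·0.832^3·0.168^1 = 0.387025
C(4,4)·0.832^4·0.168^0 = 0.479174
Sum = 0.9834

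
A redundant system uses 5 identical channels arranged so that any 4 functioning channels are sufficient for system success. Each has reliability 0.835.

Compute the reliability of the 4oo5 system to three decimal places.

0.807

R = Σ_{i=4}^{5} C(5,i) p^i (1−p)^{5−i} with p = 0.835
C(5,4)·0.835^4·0.165^1 = 0.40105
C(5,5)·0.835^5·0.165^0 = 0.40591
Sum = 0.807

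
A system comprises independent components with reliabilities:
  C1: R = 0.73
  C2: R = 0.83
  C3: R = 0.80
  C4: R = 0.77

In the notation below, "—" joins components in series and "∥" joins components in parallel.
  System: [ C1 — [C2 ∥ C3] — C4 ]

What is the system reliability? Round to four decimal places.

0.5430

Parallel (C2 and C3): 1 − (1 − 0.830000)(1 − 0.800000) = 0.966000
Series (C1, [0.966000], and C4): 0.730000 × 0.966000 × 0.770000 = 0.5430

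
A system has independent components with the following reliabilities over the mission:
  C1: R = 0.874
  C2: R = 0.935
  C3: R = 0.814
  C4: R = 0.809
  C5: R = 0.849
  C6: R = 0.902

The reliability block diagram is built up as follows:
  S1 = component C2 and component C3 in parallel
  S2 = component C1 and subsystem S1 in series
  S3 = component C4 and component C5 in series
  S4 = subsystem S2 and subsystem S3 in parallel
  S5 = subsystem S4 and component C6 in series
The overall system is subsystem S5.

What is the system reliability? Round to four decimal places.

Parallel (C2 and C3): 1 − (1 − 0.935000)(1 − 0.814000) = 0.987910
Series (C1 and [0.987910]): 0.874000 × 0.987910 = 0.863433
Series (C4 and C5): 0.809000 × 0.849000 = 0.686841
Parallel ([0.863433] and [0.686841]): 1 − (1 − 0.863433)(1 − 0.686841) = 0.957233
Series ([0.957233] and C6): 0.957233 × 0.902000 = 0.8634

0.8634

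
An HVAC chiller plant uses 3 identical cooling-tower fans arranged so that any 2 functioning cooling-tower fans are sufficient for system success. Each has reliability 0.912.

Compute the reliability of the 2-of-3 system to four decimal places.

0.9781

R = Σ_{i=2}^{3} C(3,i) p^i (1−p)^{3−i} with p = 0.912
C(3,2)·0.912^2·0.088^1 = 0.219580
C(3,3)·0.912^3·0.088^0 = 0.758551
Sum = 0.9781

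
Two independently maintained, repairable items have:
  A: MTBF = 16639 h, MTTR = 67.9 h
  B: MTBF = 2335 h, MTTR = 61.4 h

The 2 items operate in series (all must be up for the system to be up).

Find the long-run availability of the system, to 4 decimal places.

A(A) = MTBF/(MTBF+MTTR) = 16639/(16639+67.9) = 0.995936
A(B) = MTBF/(MTBF+MTTR) = 2335/(2335+61.4) = 0.974378
Series availability: 0.995936 × 0.974378 = 0.9704

0.9704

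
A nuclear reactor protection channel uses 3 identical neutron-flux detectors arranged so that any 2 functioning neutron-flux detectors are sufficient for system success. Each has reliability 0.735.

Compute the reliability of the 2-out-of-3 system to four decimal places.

0.8265

R = Σ_{i=2}^{3} C(3,i) p^i (1−p)^{3−i} with p = 0.735
C(3,2)·0.735^2·0.265^1 = 0.429479
C(3,3)·0.735^3·0.265^0 = 0.397065
Sum = 0.8265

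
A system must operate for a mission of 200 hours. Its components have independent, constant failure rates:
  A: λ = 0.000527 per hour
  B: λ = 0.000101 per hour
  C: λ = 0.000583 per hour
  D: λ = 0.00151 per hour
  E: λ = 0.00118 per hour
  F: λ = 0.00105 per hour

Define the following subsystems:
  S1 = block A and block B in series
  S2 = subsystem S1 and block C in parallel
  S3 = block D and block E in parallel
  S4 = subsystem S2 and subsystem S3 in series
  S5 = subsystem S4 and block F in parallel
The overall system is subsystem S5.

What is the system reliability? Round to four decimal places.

R(A) = exp(−0.000527 × 200) = 0.899964
R(B) = exp(−0.000101 × 200) = 0.980003
R(C) = exp(−0.000583 × 200) = 0.889941
R(D) = exp(−0.00151 × 200) = 0.739338
R(E) = exp(−0.00118 × 200) = 0.789781
R(F) = exp(−0.00105 × 200) = 0.810584
Series (A and B): 0.899964 × 0.980003 = 0.881967
Parallel ([0.881967] and C): 1 − (1 − 0.881967)(1 − 0.889941) = 0.987009
Parallel (D and E): 1 − (1 − 0.739338)(1 − 0.789781) = 0.945204
Series ([0.987009] and [0.945204]): 0.987009 × 0.945204 = 0.932925
Parallel ([0.932925] and F): 1 − (1 − 0.932925)(1 − 0.810584) = 0.9873

0.9873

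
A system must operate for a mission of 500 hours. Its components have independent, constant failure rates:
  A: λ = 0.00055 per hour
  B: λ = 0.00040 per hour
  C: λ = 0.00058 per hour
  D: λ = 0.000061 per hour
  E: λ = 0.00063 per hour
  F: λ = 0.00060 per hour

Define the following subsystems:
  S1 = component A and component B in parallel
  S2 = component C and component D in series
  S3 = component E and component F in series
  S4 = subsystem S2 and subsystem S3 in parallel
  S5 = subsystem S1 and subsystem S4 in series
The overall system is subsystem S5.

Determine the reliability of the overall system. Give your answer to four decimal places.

R(A) = exp(−0.00055 × 500) = 0.759572
R(B) = exp(−0.00040 × 500) = 0.818731
R(C) = exp(−0.00058 × 500) = 0.748264
R(D) = exp(−0.000061 × 500) = 0.969960
R(E) = exp(−0.00063 × 500) = 0.729789
R(F) = exp(−0.00060 × 500) = 0.740818
Parallel (A and B): 1 − (1 − 0.759572)(1 − 0.818731) = 0.956418
Series (C and D): 0.748264 × 0.969960 = 0.725786
Series (E and F): 0.729789 × 0.740818 = 0.540641
Parallel ([0.725786] and [0.540641]): 1 − (1 − 0.725786)(1 − 0.540641) = 0.874037
Series ([0.956418] and [0.874037]): 0.956418 × 0.874037 = 0.8359

0.8359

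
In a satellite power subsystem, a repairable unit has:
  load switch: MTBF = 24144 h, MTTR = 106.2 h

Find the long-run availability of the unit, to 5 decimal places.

A(load switch) = MTBF/(MTBF+MTTR) = 24144/(24144+106.2) = 0.99562

0.99562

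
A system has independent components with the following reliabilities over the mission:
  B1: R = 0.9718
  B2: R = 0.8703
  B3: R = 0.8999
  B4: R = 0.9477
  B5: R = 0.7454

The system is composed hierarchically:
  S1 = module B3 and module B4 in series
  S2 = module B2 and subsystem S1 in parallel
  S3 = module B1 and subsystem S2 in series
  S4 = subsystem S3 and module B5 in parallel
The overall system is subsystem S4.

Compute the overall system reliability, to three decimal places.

Series (B3 and B4): 0.89990 × 0.94770 = 0.85284
Parallel (B2 and [0.85284]): 1 − (1 − 0.87030)(1 − 0.85284) = 0.98091
Series (B1 and [0.98091]): 0.97180 × 0.98091 = 0.95325
Parallel ([0.95325] and B5): 1 − (1 − 0.95325)(1 − 0.74540) = 0.988

0.988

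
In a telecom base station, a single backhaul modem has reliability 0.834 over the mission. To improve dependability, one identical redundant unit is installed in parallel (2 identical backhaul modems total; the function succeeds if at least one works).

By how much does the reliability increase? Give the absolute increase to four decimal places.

R_before = 0.834
R_after = 1 − (1 − 0.834)^2 = 0.9724
ΔR = 0.9724 − 0.834 = 0.1384

0.1384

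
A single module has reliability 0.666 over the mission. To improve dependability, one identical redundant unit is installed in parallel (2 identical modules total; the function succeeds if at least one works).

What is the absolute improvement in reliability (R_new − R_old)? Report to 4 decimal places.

R_before = 0.666
R_after = 1 − (1 − 0.666)^2 = 0.8884
ΔR = 0.8884 − 0.666 = 0.2224

0.2224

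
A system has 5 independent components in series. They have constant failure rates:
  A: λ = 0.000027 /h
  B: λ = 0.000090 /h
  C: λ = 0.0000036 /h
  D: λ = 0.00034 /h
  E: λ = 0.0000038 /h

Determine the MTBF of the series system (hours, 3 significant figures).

2150

Series of exponential components: λ_sys = Σ λ_i
λ_sys = 0.000027 + 0.000090 + 0.0000036 + 0.00034 + 0.0000038 = 4.6440e-04 /h
MTBF = 1 / λ_sys = 2150 h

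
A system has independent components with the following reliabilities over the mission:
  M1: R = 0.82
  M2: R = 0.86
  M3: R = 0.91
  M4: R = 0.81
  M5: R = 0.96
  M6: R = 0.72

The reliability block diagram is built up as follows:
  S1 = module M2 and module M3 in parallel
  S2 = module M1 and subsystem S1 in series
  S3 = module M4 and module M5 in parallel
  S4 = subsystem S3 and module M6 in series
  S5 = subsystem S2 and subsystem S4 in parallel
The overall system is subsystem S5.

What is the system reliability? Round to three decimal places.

0.946

Parallel (M2 and M3): 1 − (1 − 0.86000)(1 − 0.91000) = 0.98740
Series (M1 and [0.98740]): 0.82000 × 0.98740 = 0.80967
Parallel (M4 and M5): 1 − (1 − 0.81000)(1 − 0.96000) = 0.99240
Series ([0.99240] and M6): 0.99240 × 0.72000 = 0.71453
Parallel ([0.80967] and [0.71453]): 1 − (1 − 0.80967)(1 − 0.71453) = 0.946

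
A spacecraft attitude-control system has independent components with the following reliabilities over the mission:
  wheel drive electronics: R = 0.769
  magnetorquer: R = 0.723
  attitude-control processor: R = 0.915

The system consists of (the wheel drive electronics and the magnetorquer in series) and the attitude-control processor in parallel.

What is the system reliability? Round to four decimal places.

0.9623

Series (wheel drive electronics and magnetorquer): 0.769000 × 0.723000 = 0.555987
Parallel ([0.555987] and attitude-control processor): 1 − (1 − 0.555987)(1 − 0.915000) = 0.9623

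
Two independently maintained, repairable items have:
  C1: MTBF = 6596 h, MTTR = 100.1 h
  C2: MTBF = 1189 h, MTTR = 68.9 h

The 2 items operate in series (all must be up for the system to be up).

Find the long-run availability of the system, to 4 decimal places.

A(C1) = MTBF/(MTBF+MTTR) = 6596/(6596+100.1) = 0.985051
A(C2) = MTBF/(MTBF+MTTR) = 1189/(1189+68.9) = 0.945226
Series availability: 0.985051 × 0.945226 = 0.9311

0.9311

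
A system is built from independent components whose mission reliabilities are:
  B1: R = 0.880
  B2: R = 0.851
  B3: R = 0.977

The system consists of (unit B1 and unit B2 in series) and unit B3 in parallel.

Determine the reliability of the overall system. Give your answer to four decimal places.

Series (B1 and B2): 0.880000 × 0.851000 = 0.748880
Parallel ([0.748880] and B3): 1 − (1 − 0.748880)(1 − 0.977000) = 0.9942

0.9942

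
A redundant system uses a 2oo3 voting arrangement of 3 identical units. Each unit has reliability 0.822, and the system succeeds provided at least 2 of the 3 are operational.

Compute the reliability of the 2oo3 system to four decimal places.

0.9162

R = Σ_{i=2}^{3} C(3,i) p^i (1−p)^{3−i} with p = 0.822
C(3,2)·0.822^2·0.178^1 = 0.360815
C(3,3)·0.822^3·0.178^0 = 0.555412
Sum = 0.9162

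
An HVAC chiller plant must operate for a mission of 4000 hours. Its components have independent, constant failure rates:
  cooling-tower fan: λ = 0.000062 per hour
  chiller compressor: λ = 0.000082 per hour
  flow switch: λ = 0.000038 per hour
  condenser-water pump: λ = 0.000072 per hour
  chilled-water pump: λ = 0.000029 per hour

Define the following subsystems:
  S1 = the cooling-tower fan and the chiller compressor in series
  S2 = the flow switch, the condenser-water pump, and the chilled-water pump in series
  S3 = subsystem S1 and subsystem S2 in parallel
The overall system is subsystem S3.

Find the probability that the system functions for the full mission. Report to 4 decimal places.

0.8133

R(cooling-tower fan) = exp(−0.000062 × 4000) = 0.780360
R(chiller compressor) = exp(−0.000082 × 4000) = 0.720363
R(flow switch) = exp(−0.000038 × 4000) = 0.858988
R(condenser-water pump) = exp(−0.000072 × 4000) = 0.749762
R(chilled-water pump) = exp(−0.000029 × 4000) = 0.890475
Series (cooling-tower fan and chiller compressor): 0.780360 × 0.720363 = 0.562142
Series (flow switch, condenser-water pump, and chilled-water pump): 0.858988 × 0.749762 × 0.890475 = 0.573498
Parallel ([0.562142] and [0.573498]): 1 − (1 − 0.562142)(1 − 0.573498) = 0.8133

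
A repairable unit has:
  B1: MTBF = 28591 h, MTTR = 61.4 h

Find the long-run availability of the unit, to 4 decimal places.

A(B1) = MTBF/(MTBF+MTTR) = 28591/(28591+61.4) = 0.9979

0.9979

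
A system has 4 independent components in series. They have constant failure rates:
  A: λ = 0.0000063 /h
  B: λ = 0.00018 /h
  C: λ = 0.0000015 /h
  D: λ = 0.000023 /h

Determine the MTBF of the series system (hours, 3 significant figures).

4740

Series of exponential components: λ_sys = Σ λ_i
λ_sys = 0.0000063 + 0.00018 + 0.0000015 + 0.000023 = 2.1080e-04 /h
MTBF = 1 / λ_sys = 4740 h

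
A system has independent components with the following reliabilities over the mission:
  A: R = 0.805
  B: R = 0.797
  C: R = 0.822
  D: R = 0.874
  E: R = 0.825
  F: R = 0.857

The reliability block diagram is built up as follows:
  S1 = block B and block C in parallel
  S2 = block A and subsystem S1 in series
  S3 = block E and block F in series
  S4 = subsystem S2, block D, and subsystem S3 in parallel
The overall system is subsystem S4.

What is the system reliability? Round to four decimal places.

0.9917

Parallel (B and C): 1 − (1 − 0.797000)(1 − 0.822000) = 0.963866
Series (A and [0.963866]): 0.805000 × 0.963866 = 0.775912
Series (E and F): 0.825000 × 0.857000 = 0.707025
Parallel ([0.775912], D, and [0.707025]): 1 − (1 − 0.775912)(1 − 0.874000)(1 − 0.707025) = 0.9917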